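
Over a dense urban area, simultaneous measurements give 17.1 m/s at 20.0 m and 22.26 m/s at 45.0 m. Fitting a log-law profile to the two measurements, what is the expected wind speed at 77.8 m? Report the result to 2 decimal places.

Log law: V ∝ ln(z/z₀). From the pair, with r = V₁/V₂ = 0.76819,
ln z₀ = (ln z₁ − r·ln z₂)/(1 − r) = (2.9957 − 0.76819×3.8067)/0.23181 = 0.3083 → z₀ = 1.361 m
V₃ = V₁ · ln(z₃/z₀)/ln(z₁/z₀) = 17.1 × 4.0458/2.6874 = 25.7436 m/s

25.74 m/s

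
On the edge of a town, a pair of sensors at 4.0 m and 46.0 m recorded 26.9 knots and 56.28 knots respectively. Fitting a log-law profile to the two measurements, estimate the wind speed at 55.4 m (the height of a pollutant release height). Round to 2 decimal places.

58.52 knots

Log law: V ∝ ln(z/z₀). From the pair, with r = V₁/V₂ = 0.47797,
ln z₀ = (ln z₁ − r·ln z₂)/(1 − r) = (1.3863 − 0.47797×3.8286)/0.52203 = -0.8499 → z₀ = 0.4275 m
V₃ = V₁ · ln(z₃/z₀)/ln(z₁/z₀) = 26.9 × 4.8645/2.2362 = 58.5167 knots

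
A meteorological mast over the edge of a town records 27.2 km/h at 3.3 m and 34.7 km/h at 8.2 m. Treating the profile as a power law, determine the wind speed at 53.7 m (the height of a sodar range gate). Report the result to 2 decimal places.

57.37 km/h

First find α: α = ln(V₂/V₁)/ln(z₂/z₁) = ln(34.7/27.2)/ln(8.2/3.3) = 0.24352/0.91021 = 0.2675
Extrapolate from 8.2 m to 53.7 m: V₃ = 34.7 × (53.7/8.2)^0.2675 = 34.7 × 1.6533 = 57.3706 km/h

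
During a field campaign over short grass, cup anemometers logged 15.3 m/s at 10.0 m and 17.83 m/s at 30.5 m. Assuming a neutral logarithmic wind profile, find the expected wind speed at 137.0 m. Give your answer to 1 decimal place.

21.2 m/s

Log law: V ∝ ln(z/z₀). From the pair, with r = V₁/V₂ = 0.85810,
ln z₀ = (ln z₁ − r·ln z₂)/(1 − r) = (2.3026 − 0.85810×3.4177)/0.14190 = -4.4412 → z₀ = 0.01178 m
V₃ = V₁ · ln(z₃/z₀)/ln(z₁/z₀) = 15.3 × 9.3611/6.7437 = 21.2383 m/s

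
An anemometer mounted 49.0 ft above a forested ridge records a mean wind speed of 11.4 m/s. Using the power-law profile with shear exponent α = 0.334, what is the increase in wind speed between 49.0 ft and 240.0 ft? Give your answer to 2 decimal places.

Power law: V₂ = V₁ · (z₂/z₁)^α = 11.4 × (4.8980)^0.334 = 19.3807 m/s
ΔV = 19.3807 − 11.4 = 7.9807 m/s

7.98 m/s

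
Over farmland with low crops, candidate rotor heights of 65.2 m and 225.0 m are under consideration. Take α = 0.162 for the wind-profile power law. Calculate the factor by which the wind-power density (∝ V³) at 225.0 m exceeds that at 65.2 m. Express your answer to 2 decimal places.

1.83

Speed ratio: V_B/V_A = (z_B/z_A)^α = (225.0/65.2)^0.162 = (3.4509)^0.162 = 1.22221
Power-density ratio: P_B/P_A = (V_B/V_A)³ = (1.22221)³ = 1.82573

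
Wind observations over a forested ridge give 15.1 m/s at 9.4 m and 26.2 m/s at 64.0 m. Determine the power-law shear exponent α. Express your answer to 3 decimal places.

α ≈ 0.287

Power law: V₂/V₁ = (z₂/z₁)^α ⇒ α = ln(V₂/V₁) / ln(z₂/z₁)
α = ln(26.2/15.1) / ln(64.0/9.4) = ln(1.7351) / ln(6.8085)
  = 0.55106 / 1.91817 = 0.28729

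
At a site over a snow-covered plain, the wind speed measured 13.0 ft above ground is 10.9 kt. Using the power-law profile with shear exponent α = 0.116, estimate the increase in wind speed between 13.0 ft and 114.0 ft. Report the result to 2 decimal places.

Power law: V₂ = V₁ · (z₂/z₁)^α = 10.9 × (8.7692)^0.116 = 14.0220 kt
ΔV = 14.0220 − 10.9 = 3.1220 kt

3.12 kt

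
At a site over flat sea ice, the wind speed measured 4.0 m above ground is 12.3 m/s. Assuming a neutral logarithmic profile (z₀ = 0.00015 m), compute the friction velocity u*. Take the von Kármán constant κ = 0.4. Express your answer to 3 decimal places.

Log law: V(z) = (u*/κ) · ln(z/z₀) ⇒ u* = κ · V / ln(z/z₀)
u* = 0.4 × 12.3 / ln(4.0/0.00015) = 0.4 × 12.3 / 10.1912
   = 4.9200 / 10.1912 = 0.4828 m/s

u* ≈ 0.483 m/s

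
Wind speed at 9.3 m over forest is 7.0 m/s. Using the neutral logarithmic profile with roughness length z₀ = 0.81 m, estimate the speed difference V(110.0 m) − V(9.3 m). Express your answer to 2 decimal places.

Log law: V₂ = V₁ · ln(z₂/z₀)/ln(z₁/z₀) = 7.0 × 4.9112/2.4407 = 14.0853 m/s
ΔV = 14.0853 − 7.0 = 7.0853 m/s

7.09 m/s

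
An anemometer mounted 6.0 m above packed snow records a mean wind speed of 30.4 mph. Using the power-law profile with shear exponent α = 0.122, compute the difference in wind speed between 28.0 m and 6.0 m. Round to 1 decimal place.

Power law: V₂ = V₁ · (z₂/z₁)^α = 30.4 × (4.6667)^0.122 = 36.6853 mph
ΔV = 36.6853 − 30.4 = 6.2853 mph

6.3 mph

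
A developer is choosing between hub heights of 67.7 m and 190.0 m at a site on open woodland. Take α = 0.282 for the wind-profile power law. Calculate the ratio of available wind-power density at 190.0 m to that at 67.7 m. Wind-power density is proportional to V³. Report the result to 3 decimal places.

Speed ratio: V_B/V_A = (z_B/z_A)^α = (190.0/67.7)^0.282 = (2.8065)^0.282 = 1.33777
Power-density ratio: P_B/P_A = (V_B/V_A)³ = (1.33777)³ = 2.39413

2.394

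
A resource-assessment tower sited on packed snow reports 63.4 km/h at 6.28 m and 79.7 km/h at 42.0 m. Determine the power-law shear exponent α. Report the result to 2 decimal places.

Power law: V₂/V₁ = (z₂/z₁)^α ⇒ α = ln(V₂/V₁) / ln(z₂/z₁)
α = ln(79.7/63.4) / ln(42.0/6.28) = ln(1.2571) / ln(6.6879)
  = 0.22881 / 1.90030 = 0.12041

α ≈ 0.12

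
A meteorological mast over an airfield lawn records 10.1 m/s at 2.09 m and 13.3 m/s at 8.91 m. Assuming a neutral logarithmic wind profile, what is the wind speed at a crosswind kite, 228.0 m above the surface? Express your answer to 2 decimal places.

Log law: V ∝ ln(z/z₀). From the pair, with r = V₁/V₂ = 0.75940,
ln z₀ = (ln z₁ − r·ln z₂)/(1 − r) = (0.7372 − 0.75940×2.1872)/0.24060 = -3.8394 → z₀ = 0.02151 m
V₃ = V₁ · ln(z₃/z₀)/ln(z₁/z₀) = 10.1 × 9.2688/4.5766 = 20.4551 m/s

20.46 m/s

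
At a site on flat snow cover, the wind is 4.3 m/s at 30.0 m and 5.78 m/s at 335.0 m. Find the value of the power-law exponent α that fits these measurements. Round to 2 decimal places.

α ≈ 0.12

Power law: V₂/V₁ = (z₂/z₁)^α ⇒ α = ln(V₂/V₁) / ln(z₂/z₁)
α = ln(5.78/4.3) / ln(335.0/30.0) = ln(1.3442) / ln(11.1667)
  = 0.29579 / 2.41293 = 0.12258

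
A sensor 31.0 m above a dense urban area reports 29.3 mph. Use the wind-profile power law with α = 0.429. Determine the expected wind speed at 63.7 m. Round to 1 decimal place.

Power-law profile: V₂ = V₁ · (z₂/z₁)^α
V₂ = 29.3 × (63.7/31.0)^0.429 = 29.3 × (2.0548)^0.429
    = 29.3 × 1.3620 = 39.9070 mph

39.9 mph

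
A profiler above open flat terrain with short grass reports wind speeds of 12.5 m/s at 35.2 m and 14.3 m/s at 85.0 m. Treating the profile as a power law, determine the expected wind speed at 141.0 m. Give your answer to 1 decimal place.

First find α: α = ln(V₂/V₁)/ln(z₂/z₁) = ln(14.3/12.5)/ln(85.0/35.2) = 0.13453/0.88161 = 0.1526
Extrapolate from 85.0 m to 141.0 m: V₃ = 14.3 × (141.0/85.0)^0.1526 = 14.3 × 1.0803 = 15.4482 m/s

15.4 m/s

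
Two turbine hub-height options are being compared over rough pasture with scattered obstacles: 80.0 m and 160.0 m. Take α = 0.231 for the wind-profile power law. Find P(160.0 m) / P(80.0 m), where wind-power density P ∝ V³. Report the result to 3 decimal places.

1.617

Speed ratio: V_B/V_A = (z_B/z_A)^α = (160.0/80.0)^0.231 = (2.0000)^0.231 = 1.17365
Power-density ratio: P_B/P_A = (V_B/V_A)³ = (1.17365)³ = 1.61664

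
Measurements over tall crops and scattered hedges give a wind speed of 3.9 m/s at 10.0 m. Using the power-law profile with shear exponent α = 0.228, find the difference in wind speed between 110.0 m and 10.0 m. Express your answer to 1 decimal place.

2.8 m/s

Power law: V₂ = V₁ · (z₂/z₁)^α = 3.9 × (11.0000)^0.228 = 6.7376 m/s
ΔV = 6.7376 − 3.9 = 2.8376 m/s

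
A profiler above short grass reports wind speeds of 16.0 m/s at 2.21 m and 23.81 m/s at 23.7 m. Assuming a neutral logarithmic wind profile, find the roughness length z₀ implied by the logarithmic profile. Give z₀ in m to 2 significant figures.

z₀ ≈ 0.017 m

Log law: V(z) ∝ ln(z/z₀). With r = V₁/V₂ = 16.0/23.81 = 0.67199,
r · ln(z₂/z₀) = ln(z₁/z₀) ⇒ ln z₀ = (ln z₁ − r·ln z₂)/(1 − r)
ln z₀ = (0.79299 − 0.67199×3.16548) / 0.32801 = -4.0674
z₀ = exp(-4.0674) = 0.01712 m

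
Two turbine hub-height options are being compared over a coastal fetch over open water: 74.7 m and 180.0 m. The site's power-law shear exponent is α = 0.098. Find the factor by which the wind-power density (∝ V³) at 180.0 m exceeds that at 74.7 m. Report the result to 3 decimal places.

Speed ratio: V_B/V_A = (z_B/z_A)^α = (180.0/74.7)^0.098 = (2.4096)^0.098 = 1.09001
Power-density ratio: P_B/P_A = (V_B/V_A)³ = (1.09001)³ = 1.29507

1.295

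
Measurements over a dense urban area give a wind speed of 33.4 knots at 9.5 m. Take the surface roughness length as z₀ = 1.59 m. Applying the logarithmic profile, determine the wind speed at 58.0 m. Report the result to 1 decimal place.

Log law: V(z) ∝ ln(z/z₀), so V₂/V₁ = ln(z₂/z₀) / ln(z₁/z₀).
ln(58.0/1.59) = 3.5967, ln(9.5/1.59) = 1.7876
V₂ = 33.4 × 3.5967/1.7876 = 33.4 × 2.0121 = 67.2035 knots

67.2 knots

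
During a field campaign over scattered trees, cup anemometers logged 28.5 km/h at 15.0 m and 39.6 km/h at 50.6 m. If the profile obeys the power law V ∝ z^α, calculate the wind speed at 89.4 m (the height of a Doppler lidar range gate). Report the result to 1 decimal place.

46.2 km/h

First find α: α = ln(V₂/V₁)/ln(z₂/z₁) = ln(39.6/28.5)/ln(50.6/15.0) = 0.32893/1.21590 = 0.2705
Extrapolate from 50.6 m to 89.4 m: V₃ = 39.6 × (89.4/50.6)^0.2705 = 39.6 × 1.1665 = 46.1917 km/h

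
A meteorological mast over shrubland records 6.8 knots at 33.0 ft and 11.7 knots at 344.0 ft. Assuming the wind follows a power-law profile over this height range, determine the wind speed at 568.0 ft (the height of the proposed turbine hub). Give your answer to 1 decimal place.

13.1 knots

First find α: α = ln(V₂/V₁)/ln(z₂/z₁) = ln(11.7/6.8)/ln(344.0/33.0) = 0.54267/2.34413 = 0.2315
Extrapolate from 344.0 ft to 568.0 ft: V₃ = 11.7 × (568.0/344.0)^0.2315 = 11.7 × 1.1231 = 13.1403 knots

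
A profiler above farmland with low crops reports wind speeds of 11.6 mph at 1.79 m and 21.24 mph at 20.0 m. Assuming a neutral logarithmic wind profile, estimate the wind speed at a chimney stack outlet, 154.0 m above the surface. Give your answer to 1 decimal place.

Log law: V ∝ ln(z/z₀). From the pair, with r = V₁/V₂ = 0.54614,
ln z₀ = (ln z₁ − r·ln z₂)/(1 − r) = (0.5822 − 0.54614×2.9957)/0.45386 = -2.3220 → z₀ = 0.09808 m
V₃ = V₁ · ln(z₃/z₀)/ln(z₁/z₀) = 11.6 × 7.3590/2.9042 = 29.3930 mph

29.4 mph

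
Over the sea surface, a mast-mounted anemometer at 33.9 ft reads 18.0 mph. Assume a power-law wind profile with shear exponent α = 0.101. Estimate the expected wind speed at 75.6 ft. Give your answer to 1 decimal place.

Power-law profile: V₂ = V₁ · (z₂/z₁)^α
V₂ = 18.0 × (75.6/33.9)^0.101 = 18.0 × (2.2301)^0.101
    = 18.0 × 1.0844 = 19.5188 mph

19.5 mph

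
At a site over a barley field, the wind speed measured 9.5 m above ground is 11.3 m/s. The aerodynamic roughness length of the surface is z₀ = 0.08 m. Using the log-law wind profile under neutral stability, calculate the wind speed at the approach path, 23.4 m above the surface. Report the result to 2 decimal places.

13.43 m/s

Log law: V(z) ∝ ln(z/z₀), so V₂/V₁ = ln(z₂/z₀) / ln(z₁/z₀).
ln(23.4/0.08) = 5.6785, ln(9.5/0.08) = 4.7770
V₂ = 11.3 × 5.6785/4.7770 = 11.3 × 1.1887 = 13.4324 m/s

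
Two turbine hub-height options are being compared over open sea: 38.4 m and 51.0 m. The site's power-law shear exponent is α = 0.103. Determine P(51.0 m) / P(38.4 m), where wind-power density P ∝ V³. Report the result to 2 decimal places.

Speed ratio: V_B/V_A = (z_B/z_A)^α = (51.0/38.4)^0.103 = (1.3281)^0.103 = 1.02966
Power-density ratio: P_B/P_A = (V_B/V_A)³ = (1.02966)³ = 1.09164

1.09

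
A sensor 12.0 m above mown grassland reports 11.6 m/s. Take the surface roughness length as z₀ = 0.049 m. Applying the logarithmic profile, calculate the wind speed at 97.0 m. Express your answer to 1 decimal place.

16.0 m/s

Log law: V(z) ∝ ln(z/z₀), so V₂/V₁ = ln(z₂/z₀) / ln(z₁/z₀).
ln(97.0/0.049) = 7.5906, ln(12.0/0.049) = 5.5008
V₂ = 11.6 × 7.5906/5.5008 = 11.6 × 1.3799 = 16.0069 m/s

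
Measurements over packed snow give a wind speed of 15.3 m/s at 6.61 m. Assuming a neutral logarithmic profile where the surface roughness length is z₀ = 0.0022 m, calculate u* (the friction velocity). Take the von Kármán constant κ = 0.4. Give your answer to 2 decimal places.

u* ≈ 0.76 m/s

Log law: V(z) = (u*/κ) · ln(z/z₀) ⇒ u* = κ · V / ln(z/z₀)
u* = 0.4 × 15.3 / ln(6.61/0.0022) = 0.4 × 15.3 / 8.0079
   = 6.1200 / 8.0079 = 0.7642 m/s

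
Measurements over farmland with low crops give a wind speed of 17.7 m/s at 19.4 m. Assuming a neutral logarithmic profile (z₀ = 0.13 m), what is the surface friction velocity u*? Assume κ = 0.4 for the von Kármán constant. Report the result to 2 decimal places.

Log law: V(z) = (u*/κ) · ln(z/z₀) ⇒ u* = κ · V / ln(z/z₀)
u* = 0.4 × 17.7 / ln(19.4/0.13) = 0.4 × 17.7 / 5.0055
   = 7.0800 / 5.0055 = 1.4144 m/s

u* ≈ 1.41 m/s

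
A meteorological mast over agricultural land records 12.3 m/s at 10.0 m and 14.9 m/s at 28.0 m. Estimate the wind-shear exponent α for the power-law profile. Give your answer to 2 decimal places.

α ≈ 0.19

Power law: V₂/V₁ = (z₂/z₁)^α ⇒ α = ln(V₂/V₁) / ln(z₂/z₁)
α = ln(14.9/12.3) / ln(28.0/10.0) = ln(1.2114) / ln(2.8000)
  = 0.19176 / 1.02962 = 0.18625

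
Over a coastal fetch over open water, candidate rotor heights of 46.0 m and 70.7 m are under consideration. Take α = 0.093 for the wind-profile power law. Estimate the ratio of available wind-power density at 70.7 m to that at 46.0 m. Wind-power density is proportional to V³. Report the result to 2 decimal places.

1.13

Speed ratio: V_B/V_A = (z_B/z_A)^α = (70.7/46.0)^0.093 = (1.5370)^0.093 = 1.04078
Power-density ratio: P_B/P_A = (V_B/V_A)³ = (1.04078)³ = 1.12740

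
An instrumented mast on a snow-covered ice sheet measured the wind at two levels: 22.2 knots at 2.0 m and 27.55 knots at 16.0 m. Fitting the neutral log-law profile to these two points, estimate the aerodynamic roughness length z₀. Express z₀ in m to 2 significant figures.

z₀ ≈ 0.00036 m

Log law: V(z) ∝ ln(z/z₀). With r = V₁/V₂ = 22.2/27.55 = 0.80581,
r · ln(z₂/z₀) = ln(z₁/z₀) ⇒ ln z₀ = (ln z₁ − r·ln z₂)/(1 − r)
ln z₀ = (0.69315 − 0.80581×2.77259) / 0.19419 = -7.9356
z₀ = exp(-7.9356) = 0.0003578 m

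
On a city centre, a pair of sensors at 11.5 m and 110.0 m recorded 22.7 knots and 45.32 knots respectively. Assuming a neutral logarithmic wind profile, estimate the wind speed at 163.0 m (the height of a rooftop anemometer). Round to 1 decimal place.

49.3 knots

Log law: V ∝ ln(z/z₀). From the pair, with r = V₁/V₂ = 0.50088,
ln z₀ = (ln z₁ − r·ln z₂)/(1 − r) = (2.4423 − 0.50088×4.7005)/0.49912 = 0.1762 → z₀ = 1.193 m
V₃ = V₁ · ln(z₃/z₀)/ln(z₁/z₀) = 22.7 × 4.9175/2.2661 = 49.2594 knots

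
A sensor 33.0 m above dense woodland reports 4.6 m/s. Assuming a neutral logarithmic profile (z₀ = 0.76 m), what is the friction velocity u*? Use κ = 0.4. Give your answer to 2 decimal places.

Log law: V(z) = (u*/κ) · ln(z/z₀) ⇒ u* = κ · V / ln(z/z₀)
u* = 0.4 × 4.6 / ln(33.0/0.76) = 0.4 × 4.6 / 3.7709
   = 1.8400 / 3.7709 = 0.4879 m/s

u* ≈ 0.49 m/s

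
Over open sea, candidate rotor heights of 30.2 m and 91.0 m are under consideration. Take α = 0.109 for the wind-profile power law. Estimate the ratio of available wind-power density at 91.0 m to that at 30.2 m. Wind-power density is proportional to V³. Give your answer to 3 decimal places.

1.434

Speed ratio: V_B/V_A = (z_B/z_A)^α = (91.0/30.2)^0.109 = (3.0132)^0.109 = 1.12775
Power-density ratio: P_B/P_A = (V_B/V_A)³ = (1.12775)³ = 1.43431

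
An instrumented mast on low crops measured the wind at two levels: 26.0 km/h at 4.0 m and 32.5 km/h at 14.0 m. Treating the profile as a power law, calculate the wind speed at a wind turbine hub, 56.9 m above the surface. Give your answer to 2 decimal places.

First find α: α = ln(V₂/V₁)/ln(z₂/z₁) = ln(32.5/26.0)/ln(14.0/4.0) = 0.22314/1.25276 = 0.1781
Extrapolate from 14.0 m to 56.9 m: V₃ = 32.5 × (56.9/14.0)^0.1781 = 32.5 × 1.2837 = 41.7212 km/h

41.72 km/h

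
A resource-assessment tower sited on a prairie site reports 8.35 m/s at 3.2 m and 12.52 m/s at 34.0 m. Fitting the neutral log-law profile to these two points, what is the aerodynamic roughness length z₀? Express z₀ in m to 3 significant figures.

Log law: V(z) ∝ ln(z/z₀). With r = V₁/V₂ = 8.35/12.52 = 0.66693,
r · ln(z₂/z₀) = ln(z₁/z₀) ⇒ ln z₀ = (ln z₁ − r·ln z₂)/(1 − r)
ln z₀ = (1.16315 − 0.66693×3.52636) / 0.33307 = -3.5689
z₀ = exp(-3.5689) = 0.02819 m

z₀ ≈ 0.0282 m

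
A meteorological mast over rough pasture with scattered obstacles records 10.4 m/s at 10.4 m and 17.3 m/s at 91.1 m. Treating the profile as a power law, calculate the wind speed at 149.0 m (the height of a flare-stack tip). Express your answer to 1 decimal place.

First find α: α = ln(V₂/V₁)/ln(z₂/z₁) = ln(17.3/10.4)/ln(91.1/10.4) = 0.50890/2.17015 = 0.2345
Extrapolate from 91.1 m to 149.0 m: V₃ = 17.3 × (149.0/91.1)^0.2345 = 17.3 × 1.1223 = 19.4156 m/s

19.4 m/s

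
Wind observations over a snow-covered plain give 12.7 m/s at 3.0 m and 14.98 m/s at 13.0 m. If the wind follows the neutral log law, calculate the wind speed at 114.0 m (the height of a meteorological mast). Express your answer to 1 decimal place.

18.4 m/s

Log law: V ∝ ln(z/z₀). From the pair, with r = V₁/V₂ = 0.84780,
ln z₀ = (ln z₁ − r·ln z₂)/(1 − r) = (1.0986 − 0.84780×2.5649)/0.15220 = -7.0691 → z₀ = 0.0008510 m
V₃ = V₁ · ln(z₃/z₀)/ln(z₁/z₀) = 12.7 × 11.8053/8.1678 = 18.3561 m/s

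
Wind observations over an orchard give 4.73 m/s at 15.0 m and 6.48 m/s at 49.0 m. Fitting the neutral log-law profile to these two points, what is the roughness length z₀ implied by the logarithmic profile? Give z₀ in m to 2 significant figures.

z₀ ≈ 0.61 m

Log law: V(z) ∝ ln(z/z₀). With r = V₁/V₂ = 4.73/6.48 = 0.72994,
r · ln(z₂/z₀) = ln(z₁/z₀) ⇒ ln z₀ = (ln z₁ − r·ln z₂)/(1 − r)
ln z₀ = (2.70805 − 0.72994×3.89182) / 0.27006 = -0.4915
z₀ = exp(-0.4915) = 0.6117 m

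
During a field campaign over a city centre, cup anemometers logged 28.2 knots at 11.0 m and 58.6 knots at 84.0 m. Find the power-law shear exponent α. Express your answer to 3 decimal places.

α ≈ 0.360

Power law: V₂/V₁ = (z₂/z₁)^α ⇒ α = ln(V₂/V₁) / ln(z₂/z₁)
α = ln(58.6/28.2) / ln(84.0/11.0) = ln(2.0780) / ln(7.6364)
  = 0.73141 / 2.03292 = 0.35978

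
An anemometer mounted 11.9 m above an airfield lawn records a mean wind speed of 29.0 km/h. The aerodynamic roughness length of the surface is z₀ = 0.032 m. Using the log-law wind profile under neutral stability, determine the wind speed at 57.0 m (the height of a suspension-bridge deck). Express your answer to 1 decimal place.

Log law: V(z) ∝ ln(z/z₀), so V₂/V₁ = ln(z₂/z₀) / ln(z₁/z₀).
ln(57.0/0.032) = 7.4851, ln(11.9/0.032) = 5.9186
V₂ = 29.0 × 7.4851/5.9186 = 29.0 × 1.2647 = 36.6757 km/h

36.7 km/h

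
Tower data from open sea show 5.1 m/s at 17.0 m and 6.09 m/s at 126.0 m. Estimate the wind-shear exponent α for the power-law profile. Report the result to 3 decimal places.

Power law: V₂/V₁ = (z₂/z₁)^α ⇒ α = ln(V₂/V₁) / ln(z₂/z₁)
α = ln(6.09/5.1) / ln(126.0/17.0) = ln(1.1941) / ln(7.4118)
  = 0.17741 / 2.00307 = 0.08857

α ≈ 0.089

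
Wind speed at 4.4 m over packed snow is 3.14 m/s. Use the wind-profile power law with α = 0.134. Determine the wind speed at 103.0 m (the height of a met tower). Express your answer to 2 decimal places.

Power-law profile: V₂ = V₁ · (z₂/z₁)^α
V₂ = 3.14 × (103.0/4.4)^0.134 = 3.14 × (23.4091)^0.134
    = 3.14 × 1.5258 = 4.7910 m/s

4.79 m/s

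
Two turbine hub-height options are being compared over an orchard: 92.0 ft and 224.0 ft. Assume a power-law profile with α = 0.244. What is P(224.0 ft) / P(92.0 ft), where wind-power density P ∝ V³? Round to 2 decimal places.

1.92

Speed ratio: V_B/V_A = (z_B/z_A)^α = (224.0/92.0)^0.244 = (2.4348)^0.244 = 1.24250
Power-density ratio: P_B/P_A = (V_B/V_A)³ = (1.24250)³ = 1.91818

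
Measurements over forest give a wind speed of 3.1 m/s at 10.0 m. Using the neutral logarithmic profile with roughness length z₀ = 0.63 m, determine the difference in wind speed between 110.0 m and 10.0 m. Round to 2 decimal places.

Log law: V₂ = V₁ · ln(z₂/z₀)/ln(z₁/z₀) = 3.1 × 5.1625/2.7646 = 5.7888 m/s
ΔV = 5.7888 − 3.1 = 2.6888 m/s

2.69 m/s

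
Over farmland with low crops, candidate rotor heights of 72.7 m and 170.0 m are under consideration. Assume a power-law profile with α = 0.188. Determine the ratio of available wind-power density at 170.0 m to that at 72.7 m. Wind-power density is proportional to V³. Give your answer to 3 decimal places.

Speed ratio: V_B/V_A = (z_B/z_A)^α = (170.0/72.7)^0.188 = (2.3384)^0.188 = 1.17316
Power-density ratio: P_B/P_A = (V_B/V_A)³ = (1.17316)³ = 1.61461

1.615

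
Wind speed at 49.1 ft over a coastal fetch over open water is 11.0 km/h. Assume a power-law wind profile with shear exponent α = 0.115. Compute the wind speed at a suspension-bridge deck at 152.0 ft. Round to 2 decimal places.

12.53 km/h

Power-law profile: V₂ = V₁ · (z₂/z₁)^α
V₂ = 11.0 × (152.0/49.1)^0.115 = 11.0 × (3.0957)^0.115
    = 11.0 × 1.1388 = 12.5265 km/h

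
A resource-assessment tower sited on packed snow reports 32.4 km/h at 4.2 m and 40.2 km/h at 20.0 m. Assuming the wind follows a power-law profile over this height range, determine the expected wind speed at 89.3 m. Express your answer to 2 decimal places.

49.44 km/h

First find α: α = ln(V₂/V₁)/ln(z₂/z₁) = ln(40.2/32.4)/ln(20.0/4.2) = 0.21571/1.56065 = 0.1382
Extrapolate from 20.0 m to 89.3 m: V₃ = 40.2 × (89.3/20.0)^0.1382 = 40.2 × 1.2297 = 49.4359 km/h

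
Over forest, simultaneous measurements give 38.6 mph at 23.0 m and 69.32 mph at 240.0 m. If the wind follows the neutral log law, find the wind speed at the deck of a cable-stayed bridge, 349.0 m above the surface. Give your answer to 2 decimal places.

Log law: V ∝ ln(z/z₀). From the pair, with r = V₁/V₂ = 0.55684,
ln z₀ = (ln z₁ − r·ln z₂)/(1 − r) = (3.1355 − 0.55684×5.4806)/0.44316 = 0.1888 → z₀ = 1.208 m
V₃ = V₁ · ln(z₃/z₀)/ln(z₁/z₀) = 38.6 × 5.6663/2.9467 = 74.2248 mph

74.22 mph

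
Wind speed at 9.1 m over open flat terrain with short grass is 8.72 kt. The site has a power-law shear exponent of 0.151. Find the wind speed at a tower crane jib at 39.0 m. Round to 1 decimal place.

Power-law profile: V₂ = V₁ · (z₂/z₁)^α
V₂ = 8.72 × (39.0/9.1)^0.151 = 8.72 × (4.2857)^0.151
    = 8.72 × 1.2458 = 10.8631 kt

10.9 kt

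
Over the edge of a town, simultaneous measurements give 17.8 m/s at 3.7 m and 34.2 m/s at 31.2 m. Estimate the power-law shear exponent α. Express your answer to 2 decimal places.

Power law: V₂/V₁ = (z₂/z₁)^α ⇒ α = ln(V₂/V₁) / ln(z₂/z₁)
α = ln(34.2/17.8) / ln(31.2/3.7) = ln(1.9213) / ln(8.4324)
  = 0.65303 / 2.13209 = 0.30629

α ≈ 0.31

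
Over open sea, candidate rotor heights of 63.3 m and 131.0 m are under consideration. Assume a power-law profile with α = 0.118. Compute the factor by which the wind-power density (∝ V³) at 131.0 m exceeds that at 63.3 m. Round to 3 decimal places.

1.294

Speed ratio: V_B/V_A = (z_B/z_A)^α = (131.0/63.3)^0.118 = (2.0695)^0.118 = 1.08961
Power-density ratio: P_B/P_A = (V_B/V_A)³ = (1.08961)³ = 1.29365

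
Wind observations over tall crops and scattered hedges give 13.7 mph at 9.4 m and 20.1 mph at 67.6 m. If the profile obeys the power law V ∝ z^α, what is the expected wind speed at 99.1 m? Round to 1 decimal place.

21.7 mph

First find α: α = ln(V₂/V₁)/ln(z₂/z₁) = ln(20.1/13.7)/ln(67.6/9.4) = 0.38332/1.97290 = 0.1943
Extrapolate from 67.6 m to 99.1 m: V₃ = 20.1 × (99.1/67.6)^0.1943 = 20.1 × 1.0772 = 21.6508 mph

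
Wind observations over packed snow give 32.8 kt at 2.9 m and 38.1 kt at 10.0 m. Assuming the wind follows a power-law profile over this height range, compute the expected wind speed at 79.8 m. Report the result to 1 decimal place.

First find α: α = ln(V₂/V₁)/ln(z₂/z₁) = ln(38.1/32.8)/ln(10.0/2.9) = 0.14979/1.23787 = 0.1210
Extrapolate from 10.0 m to 79.8 m: V₃ = 38.1 × (79.8/10.0)^0.1210 = 38.1 × 1.2857 = 48.9857 kt

49.0 kt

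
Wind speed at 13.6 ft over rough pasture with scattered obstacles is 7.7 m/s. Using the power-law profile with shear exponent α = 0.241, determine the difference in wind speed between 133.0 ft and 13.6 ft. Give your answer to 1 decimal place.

Power law: V₂ = V₁ · (z₂/z₁)^α = 7.7 × (9.7794)^0.241 = 13.3400 m/s
ΔV = 13.3400 − 7.7 = 5.6400 m/s

5.6 m/s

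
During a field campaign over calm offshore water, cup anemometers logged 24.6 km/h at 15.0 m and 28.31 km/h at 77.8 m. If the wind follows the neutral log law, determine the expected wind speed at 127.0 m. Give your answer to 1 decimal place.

29.4 km/h

Log law: V ∝ ln(z/z₀). From the pair, with r = V₁/V₂ = 0.86895,
ln z₀ = (ln z₁ − r·ln z₂)/(1 − r) = (2.7081 − 0.86895×4.3541)/0.13105 = -8.2067 → z₀ = 0.0002728 m
V₃ = V₁ · ln(z₃/z₀)/ln(z₁/z₀) = 24.6 × 13.0509/10.9148 = 29.4145 km/h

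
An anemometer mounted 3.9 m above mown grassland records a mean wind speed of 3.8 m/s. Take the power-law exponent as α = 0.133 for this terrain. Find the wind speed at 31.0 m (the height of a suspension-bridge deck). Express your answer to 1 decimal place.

Power-law profile: V₂ = V₁ · (z₂/z₁)^α
V₂ = 3.8 × (31.0/3.9)^0.133 = 3.8 × (7.9487)^0.133
    = 3.8 × 1.3175 = 5.0064 m/s

5.0 m/s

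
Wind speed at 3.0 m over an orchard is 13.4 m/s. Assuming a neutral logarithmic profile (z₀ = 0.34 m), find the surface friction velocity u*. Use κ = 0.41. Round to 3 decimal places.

u* ≈ 2.523 m/s

Log law: V(z) = (u*/κ) · ln(z/z₀) ⇒ u* = κ · V / ln(z/z₀)
u* = 0.41 × 13.4 / ln(3.0/0.34) = 0.41 × 13.4 / 2.1774
   = 5.4940 / 2.1774 = 2.5232 m/s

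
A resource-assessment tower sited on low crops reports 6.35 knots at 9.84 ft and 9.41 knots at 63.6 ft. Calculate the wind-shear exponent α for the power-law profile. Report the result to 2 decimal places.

α ≈ 0.21

Power law: V₂/V₁ = (z₂/z₁)^α ⇒ α = ln(V₂/V₁) / ln(z₂/z₁)
α = ln(9.41/6.35) / ln(63.6/9.84) = ln(1.4819) / ln(6.4634)
  = 0.39332 / 1.86616 = 0.21076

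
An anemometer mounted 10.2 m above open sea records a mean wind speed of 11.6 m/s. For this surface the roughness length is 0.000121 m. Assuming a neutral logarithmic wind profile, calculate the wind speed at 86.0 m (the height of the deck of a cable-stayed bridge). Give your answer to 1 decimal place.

Log law: V(z) ∝ ln(z/z₀), so V₂/V₁ = ln(z₂/z₀) / ln(z₁/z₀).
ln(86.0/0.000121) = 13.4741, ln(10.2/0.000121) = 11.3421
V₂ = 11.6 × 13.4741/11.3421 = 11.6 × 1.1880 = 13.7804 m/s

13.8 m/s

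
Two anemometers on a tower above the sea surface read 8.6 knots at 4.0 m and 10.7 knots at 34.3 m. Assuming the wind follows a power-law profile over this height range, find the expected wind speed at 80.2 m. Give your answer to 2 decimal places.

11.67 knots

First find α: α = ln(V₂/V₁)/ln(z₂/z₁) = ln(10.7/8.6)/ln(34.3/4.0) = 0.21848/2.14885 = 0.1017
Extrapolate from 34.3 m to 80.2 m: V₃ = 10.7 × (80.2/34.3)^0.1017 = 10.7 × 1.0902 = 11.6651 knots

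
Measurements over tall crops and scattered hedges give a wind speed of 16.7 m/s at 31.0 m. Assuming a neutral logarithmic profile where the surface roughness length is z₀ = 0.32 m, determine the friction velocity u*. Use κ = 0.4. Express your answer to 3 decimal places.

Log law: V(z) = (u*/κ) · ln(z/z₀) ⇒ u* = κ · V / ln(z/z₀)
u* = 0.4 × 16.7 / ln(31.0/0.32) = 0.4 × 16.7 / 4.5734
   = 6.6800 / 4.5734 = 1.4606 m/s

u* ≈ 1.461 m/s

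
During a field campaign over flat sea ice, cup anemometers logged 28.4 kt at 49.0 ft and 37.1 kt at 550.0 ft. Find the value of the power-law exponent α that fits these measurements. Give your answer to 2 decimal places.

α ≈ 0.11

Power law: V₂/V₁ = (z₂/z₁)^α ⇒ α = ln(V₂/V₁) / ln(z₂/z₁)
α = ln(37.1/28.4) / ln(550.0/49.0) = ln(1.3063) / ln(11.2245)
  = 0.26723 / 2.41810 = 0.11051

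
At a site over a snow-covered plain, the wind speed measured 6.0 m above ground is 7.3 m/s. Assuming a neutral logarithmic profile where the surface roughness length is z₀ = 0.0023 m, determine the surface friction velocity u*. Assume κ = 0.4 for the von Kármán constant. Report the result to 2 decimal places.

Log law: V(z) = (u*/κ) · ln(z/z₀) ⇒ u* = κ · V / ln(z/z₀)
u* = 0.4 × 7.3 / ln(6.0/0.0023) = 0.4 × 7.3 / 7.8666
   = 2.9200 / 7.8666 = 0.3712 m/s

u* ≈ 0.37 m/s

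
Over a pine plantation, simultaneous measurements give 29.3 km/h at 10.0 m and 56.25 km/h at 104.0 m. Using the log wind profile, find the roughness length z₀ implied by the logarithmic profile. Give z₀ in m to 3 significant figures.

z₀ ≈ 0.784 m

Log law: V(z) ∝ ln(z/z₀). With r = V₁/V₂ = 29.3/56.25 = 0.52089,
r · ln(z₂/z₀) = ln(z₁/z₀) ⇒ ln z₀ = (ln z₁ − r·ln z₂)/(1 − r)
ln z₀ = (2.30259 − 0.52089×4.64439) / 0.47911 = -0.2434
z₀ = exp(-0.2434) = 0.7839 m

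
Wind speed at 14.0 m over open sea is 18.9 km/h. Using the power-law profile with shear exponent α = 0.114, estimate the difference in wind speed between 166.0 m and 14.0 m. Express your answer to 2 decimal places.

Power law: V₂ = V₁ · (z₂/z₁)^α = 18.9 × (11.8571)^0.114 = 25.0551 km/h
ΔV = 25.0551 − 18.9 = 6.1551 km/h

6.16 km/h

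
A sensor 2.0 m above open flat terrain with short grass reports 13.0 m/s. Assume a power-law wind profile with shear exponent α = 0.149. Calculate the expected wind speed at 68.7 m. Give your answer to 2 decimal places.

22.02 m/s

Power-law profile: V₂ = V₁ · (z₂/z₁)^α
V₂ = 13.0 × (68.7/2.0)^0.149 = 13.0 × (34.3500)^0.149
    = 13.0 × 1.6938 = 22.0189 m/s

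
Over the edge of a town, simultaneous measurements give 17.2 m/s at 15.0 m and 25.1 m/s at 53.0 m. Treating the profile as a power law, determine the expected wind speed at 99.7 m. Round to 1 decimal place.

30.3 m/s

First find α: α = ln(V₂/V₁)/ln(z₂/z₁) = ln(25.1/17.2)/ln(53.0/15.0) = 0.37796/1.26224 = 0.2994
Extrapolate from 53.0 m to 99.7 m: V₃ = 25.1 × (99.7/53.0)^0.2994 = 25.1 × 1.2083 = 30.3280 m/s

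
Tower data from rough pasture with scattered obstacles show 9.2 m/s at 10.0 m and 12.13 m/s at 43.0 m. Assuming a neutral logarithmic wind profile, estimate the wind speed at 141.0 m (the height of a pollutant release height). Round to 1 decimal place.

Log law: V ∝ ln(z/z₀). From the pair, with r = V₁/V₂ = 0.75845,
ln z₀ = (ln z₁ − r·ln z₂)/(1 − r) = (2.3026 − 0.75845×3.7612)/0.24155 = -2.2774 → z₀ = 0.1026 m
V₃ = V₁ · ln(z₃/z₀)/ln(z₁/z₀) = 9.2 × 7.2261/4.5800 = 14.5155 m/s

14.5 m/s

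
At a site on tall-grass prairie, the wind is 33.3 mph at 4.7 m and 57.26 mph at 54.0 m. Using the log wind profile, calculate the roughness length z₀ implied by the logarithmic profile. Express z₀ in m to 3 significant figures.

Log law: V(z) ∝ ln(z/z₀). With r = V₁/V₂ = 33.3/57.26 = 0.58156,
r · ln(z₂/z₀) = ln(z₁/z₀) ⇒ ln z₀ = (ln z₁ − r·ln z₂)/(1 − r)
ln z₀ = (1.54756 − 0.58156×3.98898) / 0.41844 = -1.8456
z₀ = exp(-1.8456) = 0.1579 m

z₀ ≈ 0.158 m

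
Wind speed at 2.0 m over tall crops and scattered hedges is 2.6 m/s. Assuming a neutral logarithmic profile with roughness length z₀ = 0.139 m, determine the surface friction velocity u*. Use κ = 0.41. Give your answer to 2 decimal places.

u* ≈ 0.40 m/s

Log law: V(z) = (u*/κ) · ln(z/z₀) ⇒ u* = κ · V / ln(z/z₀)
u* = 0.41 × 2.6 / ln(2.0/0.139) = 0.41 × 2.6 / 2.6664
   = 1.0660 / 2.6664 = 0.3998 m/s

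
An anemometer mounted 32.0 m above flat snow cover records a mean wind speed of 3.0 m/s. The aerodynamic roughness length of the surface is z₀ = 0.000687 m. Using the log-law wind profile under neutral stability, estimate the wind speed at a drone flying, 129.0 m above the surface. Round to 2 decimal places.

Log law: V(z) ∝ ln(z/z₀), so V₂/V₁ = ln(z₂/z₀) / ln(z₁/z₀).
ln(129.0/0.000687) = 12.1430, ln(32.0/0.000687) = 10.7489
V₂ = 3.0 × 12.1430/10.7489 = 3.0 × 1.1297 = 3.3891 m/s

3.39 m/s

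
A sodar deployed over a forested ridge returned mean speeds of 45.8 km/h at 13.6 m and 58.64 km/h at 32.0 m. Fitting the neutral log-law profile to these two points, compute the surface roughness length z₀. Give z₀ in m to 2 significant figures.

Log law: V(z) ∝ ln(z/z₀). With r = V₁/V₂ = 45.8/58.64 = 0.78104,
r · ln(z₂/z₀) = ln(z₁/z₀) ⇒ ln z₀ = (ln z₁ − r·ln z₂)/(1 − r)
ln z₀ = (2.61007 − 0.78104×3.46574) / 0.21896 = -0.4421
z₀ = exp(-0.4421) = 0.6427 m

z₀ ≈ 0.64 m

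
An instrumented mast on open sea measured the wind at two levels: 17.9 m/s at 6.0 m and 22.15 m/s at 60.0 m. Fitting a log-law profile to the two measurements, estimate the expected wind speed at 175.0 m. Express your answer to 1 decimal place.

24.1 m/s

Log law: V ∝ ln(z/z₀). From the pair, with r = V₁/V₂ = 0.80813,
ln z₀ = (ln z₁ − r·ln z₂)/(1 − r) = (1.7918 − 0.80813×4.0943)/0.19187 = -7.9062 → z₀ = 0.0003685 m
V₃ = V₁ · ln(z₃/z₀)/ln(z₁/z₀) = 17.9 × 13.0710/9.6979 = 24.1258 m/s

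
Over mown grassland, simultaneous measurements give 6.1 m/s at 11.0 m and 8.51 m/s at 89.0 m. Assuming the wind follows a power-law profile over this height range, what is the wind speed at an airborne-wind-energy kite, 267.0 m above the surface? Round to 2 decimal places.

First find α: α = ln(V₂/V₁)/ln(z₂/z₁) = ln(8.51/6.1)/ln(89.0/11.0) = 0.33295/2.09074 = 0.1593
Extrapolate from 89.0 m to 267.0 m: V₃ = 8.51 × (267.0/89.0)^0.1593 = 8.51 × 1.1912 = 10.1371 m/s

10.14 m/s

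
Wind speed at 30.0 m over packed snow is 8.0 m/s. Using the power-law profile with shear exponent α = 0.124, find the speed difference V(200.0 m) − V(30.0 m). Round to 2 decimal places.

2.12 m/s

Power law: V₂ = V₁ · (z₂/z₁)^α = 8.0 × (6.6667)^0.124 = 10.1217 m/s
ΔV = 10.1217 − 8.0 = 2.1217 m/s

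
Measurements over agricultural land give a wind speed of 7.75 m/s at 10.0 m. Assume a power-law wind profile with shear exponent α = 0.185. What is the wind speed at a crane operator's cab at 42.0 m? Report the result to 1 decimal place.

10.1 m/s

Power-law profile: V₂ = V₁ · (z₂/z₁)^α
V₂ = 7.75 × (42.0/10.0)^0.185 = 7.75 × (4.2000)^0.185
    = 7.75 × 1.3041 = 10.1065 m/s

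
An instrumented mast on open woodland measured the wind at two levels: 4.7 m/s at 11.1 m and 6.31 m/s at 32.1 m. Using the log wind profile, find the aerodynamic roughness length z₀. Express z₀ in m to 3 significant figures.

z₀ ≈ 0.500 m

Log law: V(z) ∝ ln(z/z₀). With r = V₁/V₂ = 4.7/6.31 = 0.74485,
r · ln(z₂/z₀) = ln(z₁/z₀) ⇒ ln z₀ = (ln z₁ − r·ln z₂)/(1 − r)
ln z₀ = (2.40695 − 0.74485×3.46886) / 0.25515 = -0.6930
z₀ = exp(-0.6930) = 0.5001 m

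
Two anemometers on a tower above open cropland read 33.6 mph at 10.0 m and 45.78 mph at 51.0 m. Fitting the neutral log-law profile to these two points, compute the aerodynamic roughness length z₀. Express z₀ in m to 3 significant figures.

Log law: V(z) ∝ ln(z/z₀). With r = V₁/V₂ = 33.6/45.78 = 0.73394,
r · ln(z₂/z₀) = ln(z₁/z₀) ⇒ ln z₀ = (ln z₁ − r·ln z₂)/(1 − r)
ln z₀ = (2.30259 − 0.73394×3.93183) / 0.26606 = -2.1919
z₀ = exp(-2.1919) = 0.1117 m

z₀ ≈ 0.112 m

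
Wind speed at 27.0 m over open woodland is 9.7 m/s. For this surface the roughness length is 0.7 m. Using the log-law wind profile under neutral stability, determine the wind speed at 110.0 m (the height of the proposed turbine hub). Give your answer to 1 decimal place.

Log law: V(z) ∝ ln(z/z₀), so V₂/V₁ = ln(z₂/z₀) / ln(z₁/z₀).
ln(110.0/0.7) = 5.0572, ln(27.0/0.7) = 3.6525
V₂ = 9.7 × 5.0572/3.6525 = 9.7 × 1.3846 = 13.4303 m/s

13.4 m/s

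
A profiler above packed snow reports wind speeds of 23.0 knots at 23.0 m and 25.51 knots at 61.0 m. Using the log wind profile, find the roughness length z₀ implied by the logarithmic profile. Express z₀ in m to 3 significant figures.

z₀ ≈ 0.00302 m

Log law: V(z) ∝ ln(z/z₀). With r = V₁/V₂ = 23.0/25.51 = 0.90161,
r · ln(z₂/z₀) = ln(z₁/z₀) ⇒ ln z₀ = (ln z₁ − r·ln z₂)/(1 − r)
ln z₀ = (3.13549 − 0.90161×4.11087) / 0.09839 = -5.8022
z₀ = exp(-5.8022) = 0.003021 m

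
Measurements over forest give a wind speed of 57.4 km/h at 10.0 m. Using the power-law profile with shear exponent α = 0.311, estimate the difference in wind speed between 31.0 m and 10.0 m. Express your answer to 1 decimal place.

24.2 km/h

Power law: V₂ = V₁ · (z₂/z₁)^α = 57.4 × (3.1000)^0.311 = 81.6066 km/h
ΔV = 81.6066 − 57.4 = 24.2066 km/h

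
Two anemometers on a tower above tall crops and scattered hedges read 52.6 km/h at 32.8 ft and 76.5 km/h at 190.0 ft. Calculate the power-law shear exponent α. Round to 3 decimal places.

Power law: V₂/V₁ = (z₂/z₁)^α ⇒ α = ln(V₂/V₁) / ln(z₂/z₁)
α = ln(76.5/52.6) / ln(190.0/32.8) = ln(1.4544) / ln(5.7927)
  = 0.37457 / 1.75660 = 0.21324

α ≈ 0.213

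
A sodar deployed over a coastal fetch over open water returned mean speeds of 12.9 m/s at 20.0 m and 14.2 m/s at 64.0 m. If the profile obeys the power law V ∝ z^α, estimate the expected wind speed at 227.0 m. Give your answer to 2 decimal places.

First find α: α = ln(V₂/V₁)/ln(z₂/z₁) = ln(14.2/12.9)/ln(64.0/20.0) = 0.09601/1.16315 = 0.0825
Extrapolate from 64.0 m to 227.0 m: V₃ = 14.2 × (227.0/64.0)^0.0825 = 14.2 × 1.1102 = 15.7644 m/s

15.76 m/s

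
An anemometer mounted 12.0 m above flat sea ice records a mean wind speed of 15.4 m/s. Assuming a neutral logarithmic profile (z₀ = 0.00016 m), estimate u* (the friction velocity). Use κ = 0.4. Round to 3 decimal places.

u* ≈ 0.549 m/s

Log law: V(z) = (u*/κ) · ln(z/z₀) ⇒ u* = κ · V / ln(z/z₀)
u* = 0.4 × 15.4 / ln(12.0/0.00016) = 0.4 × 15.4 / 11.2252
   = 6.1600 / 11.2252 = 0.5488 m/s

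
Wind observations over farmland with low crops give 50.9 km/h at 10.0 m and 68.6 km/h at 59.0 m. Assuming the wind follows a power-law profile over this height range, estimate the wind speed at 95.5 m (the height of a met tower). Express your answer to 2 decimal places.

74.39 km/h

First find α: α = ln(V₂/V₁)/ln(z₂/z₁) = ln(68.6/50.9)/ln(59.0/10.0) = 0.29843/1.77495 = 0.1681
Extrapolate from 59.0 m to 95.5 m: V₃ = 68.6 × (95.5/59.0)^0.1681 = 68.6 × 1.0843 = 74.3857 km/h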